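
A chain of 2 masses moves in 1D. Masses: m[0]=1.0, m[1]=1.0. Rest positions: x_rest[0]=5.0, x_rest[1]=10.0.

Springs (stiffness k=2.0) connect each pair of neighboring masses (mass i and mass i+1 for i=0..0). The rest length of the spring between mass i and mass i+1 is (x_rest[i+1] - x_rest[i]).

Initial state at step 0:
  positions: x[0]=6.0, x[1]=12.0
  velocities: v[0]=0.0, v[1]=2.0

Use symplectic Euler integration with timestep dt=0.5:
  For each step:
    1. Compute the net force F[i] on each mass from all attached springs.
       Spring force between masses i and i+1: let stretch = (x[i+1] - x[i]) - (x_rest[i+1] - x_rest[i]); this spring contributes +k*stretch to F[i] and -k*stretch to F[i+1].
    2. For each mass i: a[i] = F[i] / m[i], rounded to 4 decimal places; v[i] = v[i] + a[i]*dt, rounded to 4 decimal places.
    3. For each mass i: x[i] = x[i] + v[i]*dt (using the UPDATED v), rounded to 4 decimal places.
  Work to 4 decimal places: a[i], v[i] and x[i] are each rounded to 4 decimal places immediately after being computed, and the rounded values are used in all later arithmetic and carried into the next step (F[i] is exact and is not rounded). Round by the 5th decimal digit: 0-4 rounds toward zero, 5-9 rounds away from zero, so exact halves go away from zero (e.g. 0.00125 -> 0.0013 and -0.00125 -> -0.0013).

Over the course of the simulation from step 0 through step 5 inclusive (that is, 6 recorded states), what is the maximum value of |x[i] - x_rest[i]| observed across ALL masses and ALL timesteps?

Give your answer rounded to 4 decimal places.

Answer: 4.0000

Derivation:
Step 0: x=[6.0000 12.0000] v=[0.0000 2.0000]
Step 1: x=[6.5000 12.5000] v=[1.0000 1.0000]
Step 2: x=[7.5000 12.5000] v=[2.0000 0.0000]
Step 3: x=[8.5000 12.5000] v=[2.0000 0.0000]
Step 4: x=[9.0000 13.0000] v=[1.0000 1.0000]
Step 5: x=[9.0000 14.0000] v=[0.0000 2.0000]
Max displacement = 4.0000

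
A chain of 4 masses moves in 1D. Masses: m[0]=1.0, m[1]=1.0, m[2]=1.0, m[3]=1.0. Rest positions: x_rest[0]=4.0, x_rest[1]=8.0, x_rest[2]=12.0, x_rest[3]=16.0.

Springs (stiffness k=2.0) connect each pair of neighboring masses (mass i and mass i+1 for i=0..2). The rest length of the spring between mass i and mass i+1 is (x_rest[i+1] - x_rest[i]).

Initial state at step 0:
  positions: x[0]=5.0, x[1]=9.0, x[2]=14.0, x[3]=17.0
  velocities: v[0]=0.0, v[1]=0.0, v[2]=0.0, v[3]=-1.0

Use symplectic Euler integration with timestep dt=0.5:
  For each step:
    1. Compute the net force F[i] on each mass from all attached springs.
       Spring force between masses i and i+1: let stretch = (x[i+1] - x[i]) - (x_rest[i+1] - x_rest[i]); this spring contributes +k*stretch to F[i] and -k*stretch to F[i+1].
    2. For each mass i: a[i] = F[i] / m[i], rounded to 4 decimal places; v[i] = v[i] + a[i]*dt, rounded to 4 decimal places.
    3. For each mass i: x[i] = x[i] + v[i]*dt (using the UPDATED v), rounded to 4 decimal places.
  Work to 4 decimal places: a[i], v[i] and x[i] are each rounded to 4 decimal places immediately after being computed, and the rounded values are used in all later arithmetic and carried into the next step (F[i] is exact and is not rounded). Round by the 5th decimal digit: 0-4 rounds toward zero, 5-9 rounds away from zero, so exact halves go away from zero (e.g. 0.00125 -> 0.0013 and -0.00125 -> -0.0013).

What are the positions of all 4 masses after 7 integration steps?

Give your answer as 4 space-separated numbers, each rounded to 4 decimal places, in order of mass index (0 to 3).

Answer: 4.0001 8.6563 12.3438 16.5001

Derivation:
Step 0: x=[5.0000 9.0000 14.0000 17.0000] v=[0.0000 0.0000 0.0000 -1.0000]
Step 1: x=[5.0000 9.5000 13.0000 17.0000] v=[0.0000 1.0000 -2.0000 0.0000]
Step 2: x=[5.2500 9.5000 12.2500 17.0000] v=[0.5000 0.0000 -1.5000 0.0000]
Step 3: x=[5.6250 8.7500 12.5000 16.6250] v=[0.7500 -1.5000 0.5000 -0.7500]
Step 4: x=[5.5625 8.3125 12.9375 16.1875] v=[-0.1250 -0.8750 0.8750 -0.8750]
Step 5: x=[4.8750 8.8125 12.6875 16.1250] v=[-1.3750 1.0000 -0.5000 -0.1250]
Step 6: x=[4.1563 9.2813 12.2188 16.3438] v=[-1.4375 0.9375 -0.9375 0.4375]
Step 7: x=[4.0001 8.6563 12.3438 16.5001] v=[-0.3125 -1.2500 0.2500 0.3125]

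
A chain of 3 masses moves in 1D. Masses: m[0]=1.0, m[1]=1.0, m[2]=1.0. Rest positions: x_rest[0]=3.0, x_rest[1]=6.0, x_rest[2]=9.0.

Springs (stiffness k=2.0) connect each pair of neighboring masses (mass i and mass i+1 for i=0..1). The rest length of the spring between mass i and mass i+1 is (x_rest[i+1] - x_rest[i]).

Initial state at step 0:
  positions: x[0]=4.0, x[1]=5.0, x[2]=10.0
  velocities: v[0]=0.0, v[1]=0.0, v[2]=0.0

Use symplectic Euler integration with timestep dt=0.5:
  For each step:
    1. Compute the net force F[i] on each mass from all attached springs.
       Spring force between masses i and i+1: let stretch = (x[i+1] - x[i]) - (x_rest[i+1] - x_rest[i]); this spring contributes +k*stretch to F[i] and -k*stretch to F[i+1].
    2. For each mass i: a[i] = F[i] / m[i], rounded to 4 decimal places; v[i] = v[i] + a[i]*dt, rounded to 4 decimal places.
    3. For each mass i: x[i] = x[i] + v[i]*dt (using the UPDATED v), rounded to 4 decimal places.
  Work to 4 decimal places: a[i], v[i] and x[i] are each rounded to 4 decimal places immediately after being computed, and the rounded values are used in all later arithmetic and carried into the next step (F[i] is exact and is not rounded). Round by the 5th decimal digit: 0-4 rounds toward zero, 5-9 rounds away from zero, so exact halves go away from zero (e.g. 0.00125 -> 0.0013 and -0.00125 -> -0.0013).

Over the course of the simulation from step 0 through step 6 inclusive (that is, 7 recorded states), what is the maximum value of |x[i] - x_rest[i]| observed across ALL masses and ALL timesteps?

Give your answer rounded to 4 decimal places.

Step 0: x=[4.0000 5.0000 10.0000] v=[0.0000 0.0000 0.0000]
Step 1: x=[3.0000 7.0000 9.0000] v=[-2.0000 4.0000 -2.0000]
Step 2: x=[2.5000 8.0000 8.5000] v=[-1.0000 2.0000 -1.0000]
Step 3: x=[3.2500 6.5000 9.2500] v=[1.5000 -3.0000 1.5000]
Step 4: x=[4.1250 4.7500 10.1250] v=[1.7500 -3.5000 1.7500]
Step 5: x=[3.8125 5.3750 9.8125] v=[-0.6250 1.2500 -0.6250]
Step 6: x=[2.7813 7.4375 8.7813] v=[-2.0625 4.1250 -2.0625]
Max displacement = 2.0000

Answer: 2.0000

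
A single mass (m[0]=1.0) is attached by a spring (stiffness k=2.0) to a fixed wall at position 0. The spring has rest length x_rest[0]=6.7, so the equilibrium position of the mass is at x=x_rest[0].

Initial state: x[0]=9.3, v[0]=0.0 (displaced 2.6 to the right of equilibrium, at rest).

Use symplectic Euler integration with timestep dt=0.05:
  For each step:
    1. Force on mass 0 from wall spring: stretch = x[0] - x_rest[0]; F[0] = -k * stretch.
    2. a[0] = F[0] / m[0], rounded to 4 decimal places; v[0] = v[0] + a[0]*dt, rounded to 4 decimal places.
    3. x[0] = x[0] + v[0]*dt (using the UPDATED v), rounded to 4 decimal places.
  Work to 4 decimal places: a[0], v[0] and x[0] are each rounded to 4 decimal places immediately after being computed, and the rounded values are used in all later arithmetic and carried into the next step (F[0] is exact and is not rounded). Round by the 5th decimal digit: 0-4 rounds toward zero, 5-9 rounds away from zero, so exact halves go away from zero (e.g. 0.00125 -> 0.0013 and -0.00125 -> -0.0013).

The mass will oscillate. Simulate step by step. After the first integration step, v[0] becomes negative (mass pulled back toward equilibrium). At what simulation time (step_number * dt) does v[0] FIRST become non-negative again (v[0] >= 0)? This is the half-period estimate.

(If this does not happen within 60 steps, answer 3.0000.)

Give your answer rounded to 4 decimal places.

Answer: 2.2500

Derivation:
Step 0: x=[9.3000] v=[0.0000]
Step 1: x=[9.2870] v=[-0.2600]
Step 2: x=[9.2611] v=[-0.5187]
Step 3: x=[9.2224] v=[-0.7748]
Step 4: x=[9.1711] v=[-1.0270]
Step 5: x=[9.1074] v=[-1.2741]
Step 6: x=[9.0317] v=[-1.5148]
Step 7: x=[8.9443] v=[-1.7480]
Step 8: x=[8.8457] v=[-1.9724]
Step 9: x=[8.7364] v=[-2.1870]
Step 10: x=[8.6169] v=[-2.3906]
Step 11: x=[8.4878] v=[-2.5823]
Step 12: x=[8.3497] v=[-2.7611]
Step 13: x=[8.2034] v=[-2.9261]
Step 14: x=[8.0496] v=[-3.0764]
Step 15: x=[7.8890] v=[-3.2114]
Step 16: x=[7.7225] v=[-3.3303]
Step 17: x=[7.5509] v=[-3.4326]
Step 18: x=[7.3750] v=[-3.5177]
Step 19: x=[7.1957] v=[-3.5852]
Step 20: x=[7.0140] v=[-3.6348]
Step 21: x=[6.8307] v=[-3.6662]
Step 22: x=[6.6467] v=[-3.6793]
Step 23: x=[6.4630] v=[-3.6740]
Step 24: x=[6.2805] v=[-3.6503]
Step 25: x=[6.1001] v=[-3.6084]
Step 26: x=[5.9227] v=[-3.5484]
Step 27: x=[5.7492] v=[-3.4707]
Step 28: x=[5.5804] v=[-3.3756]
Step 29: x=[5.4172] v=[-3.2636]
Step 30: x=[5.2604] v=[-3.1353]
Step 31: x=[5.1108] v=[-2.9913]
Step 32: x=[4.9692] v=[-2.8324]
Step 33: x=[4.8362] v=[-2.6593]
Step 34: x=[4.7126] v=[-2.4729]
Step 35: x=[4.5989] v=[-2.2742]
Step 36: x=[4.4957] v=[-2.0641]
Step 37: x=[4.4035] v=[-1.8437]
Step 38: x=[4.3228] v=[-1.6141]
Step 39: x=[4.2540] v=[-1.3764]
Step 40: x=[4.1974] v=[-1.1318]
Step 41: x=[4.1533] v=[-0.8815]
Step 42: x=[4.1220] v=[-0.6268]
Step 43: x=[4.1036] v=[-0.3690]
Step 44: x=[4.0981] v=[-0.1094]
Step 45: x=[4.1056] v=[0.1508]
First v>=0 after going negative at step 45, time=2.2500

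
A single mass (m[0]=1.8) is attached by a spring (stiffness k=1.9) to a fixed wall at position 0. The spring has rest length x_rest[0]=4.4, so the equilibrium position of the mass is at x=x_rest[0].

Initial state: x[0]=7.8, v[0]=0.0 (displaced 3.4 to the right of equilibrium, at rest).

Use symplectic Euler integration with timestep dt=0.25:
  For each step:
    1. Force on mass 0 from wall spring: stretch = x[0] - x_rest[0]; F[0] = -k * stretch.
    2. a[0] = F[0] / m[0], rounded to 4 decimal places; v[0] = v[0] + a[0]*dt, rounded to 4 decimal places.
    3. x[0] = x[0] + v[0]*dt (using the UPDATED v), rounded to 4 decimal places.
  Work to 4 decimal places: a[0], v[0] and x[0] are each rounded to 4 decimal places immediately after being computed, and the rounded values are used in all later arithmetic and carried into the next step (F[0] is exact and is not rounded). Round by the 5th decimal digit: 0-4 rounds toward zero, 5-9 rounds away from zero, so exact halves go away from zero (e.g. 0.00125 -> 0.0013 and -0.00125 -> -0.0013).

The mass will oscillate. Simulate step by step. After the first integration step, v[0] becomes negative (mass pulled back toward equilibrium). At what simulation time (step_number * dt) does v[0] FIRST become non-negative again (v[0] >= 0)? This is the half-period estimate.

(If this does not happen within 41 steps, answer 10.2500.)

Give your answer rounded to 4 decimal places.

Answer: 3.2500

Derivation:
Step 0: x=[7.8000] v=[0.0000]
Step 1: x=[7.5757] v=[-0.8972]
Step 2: x=[7.1419] v=[-1.7352]
Step 3: x=[6.5272] v=[-2.4588]
Step 4: x=[5.7722] v=[-3.0202]
Step 5: x=[4.9266] v=[-3.3823]
Step 6: x=[4.0463] v=[-3.5213]
Step 7: x=[3.1893] v=[-3.4280]
Step 8: x=[2.4122] v=[-3.1085]
Step 9: x=[1.7662] v=[-2.5840]
Step 10: x=[1.2940] v=[-1.8890]
Step 11: x=[1.0267] v=[-1.0694]
Step 12: x=[0.9819] v=[-0.1792]
Step 13: x=[1.1626] v=[0.7228]
First v>=0 after going negative at step 13, time=3.2500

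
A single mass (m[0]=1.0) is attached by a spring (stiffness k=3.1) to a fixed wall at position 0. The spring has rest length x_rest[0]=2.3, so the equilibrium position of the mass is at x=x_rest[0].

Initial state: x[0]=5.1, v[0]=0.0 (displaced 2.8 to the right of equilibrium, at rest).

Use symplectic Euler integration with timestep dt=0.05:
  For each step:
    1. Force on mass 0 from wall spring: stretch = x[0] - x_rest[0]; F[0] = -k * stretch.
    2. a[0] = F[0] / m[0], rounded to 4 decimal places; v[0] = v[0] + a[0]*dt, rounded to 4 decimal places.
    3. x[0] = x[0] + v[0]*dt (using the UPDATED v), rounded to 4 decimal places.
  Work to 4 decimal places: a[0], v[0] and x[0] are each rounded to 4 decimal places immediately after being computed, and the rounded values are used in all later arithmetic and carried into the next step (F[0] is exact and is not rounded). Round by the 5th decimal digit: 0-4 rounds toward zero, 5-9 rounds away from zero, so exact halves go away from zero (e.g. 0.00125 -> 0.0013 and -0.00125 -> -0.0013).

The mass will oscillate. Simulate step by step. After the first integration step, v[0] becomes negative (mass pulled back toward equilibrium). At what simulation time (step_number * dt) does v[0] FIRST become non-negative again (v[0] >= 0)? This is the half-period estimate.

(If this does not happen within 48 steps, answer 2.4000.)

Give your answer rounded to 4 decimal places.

Step 0: x=[5.1000] v=[0.0000]
Step 1: x=[5.0783] v=[-0.4340]
Step 2: x=[5.0351] v=[-0.8646]
Step 3: x=[4.9707] v=[-1.2885]
Step 4: x=[4.8856] v=[-1.7025]
Step 5: x=[4.7804] v=[-2.1033]
Step 6: x=[4.6560] v=[-2.4878]
Step 7: x=[4.5134] v=[-2.8530]
Step 8: x=[4.3536] v=[-3.1961]
Step 9: x=[4.1779] v=[-3.5144]
Step 10: x=[3.9876] v=[-3.8055]
Step 11: x=[3.7842] v=[-4.0671]
Step 12: x=[3.5693] v=[-4.2972]
Step 13: x=[3.3446] v=[-4.4939]
Step 14: x=[3.1118] v=[-4.6558]
Step 15: x=[2.8727] v=[-4.7816]
Step 16: x=[2.6292] v=[-4.8704]
Step 17: x=[2.3831] v=[-4.9214]
Step 18: x=[2.1364] v=[-4.9343]
Step 19: x=[1.8910] v=[-4.9089]
Step 20: x=[1.6487] v=[-4.8455]
Step 21: x=[1.4115] v=[-4.7446]
Step 22: x=[1.1812] v=[-4.6069]
Step 23: x=[0.9595] v=[-4.4335]
Step 24: x=[0.7482] v=[-4.2257]
Step 25: x=[0.5489] v=[-3.9852]
Step 26: x=[0.3632] v=[-3.7138]
Step 27: x=[0.1925] v=[-3.4136]
Step 28: x=[0.0382] v=[-3.0869]
Step 29: x=[-0.0986] v=[-2.7363]
Step 30: x=[-0.2168] v=[-2.3645]
Step 31: x=[-0.3155] v=[-1.9744]
Step 32: x=[-0.3940] v=[-1.5690]
Step 33: x=[-0.4516] v=[-1.1514]
Step 34: x=[-0.4878] v=[-0.7249]
Step 35: x=[-0.5024] v=[-0.2928]
Step 36: x=[-0.4953] v=[0.1416]
First v>=0 after going negative at step 36, time=1.8000

Answer: 1.8000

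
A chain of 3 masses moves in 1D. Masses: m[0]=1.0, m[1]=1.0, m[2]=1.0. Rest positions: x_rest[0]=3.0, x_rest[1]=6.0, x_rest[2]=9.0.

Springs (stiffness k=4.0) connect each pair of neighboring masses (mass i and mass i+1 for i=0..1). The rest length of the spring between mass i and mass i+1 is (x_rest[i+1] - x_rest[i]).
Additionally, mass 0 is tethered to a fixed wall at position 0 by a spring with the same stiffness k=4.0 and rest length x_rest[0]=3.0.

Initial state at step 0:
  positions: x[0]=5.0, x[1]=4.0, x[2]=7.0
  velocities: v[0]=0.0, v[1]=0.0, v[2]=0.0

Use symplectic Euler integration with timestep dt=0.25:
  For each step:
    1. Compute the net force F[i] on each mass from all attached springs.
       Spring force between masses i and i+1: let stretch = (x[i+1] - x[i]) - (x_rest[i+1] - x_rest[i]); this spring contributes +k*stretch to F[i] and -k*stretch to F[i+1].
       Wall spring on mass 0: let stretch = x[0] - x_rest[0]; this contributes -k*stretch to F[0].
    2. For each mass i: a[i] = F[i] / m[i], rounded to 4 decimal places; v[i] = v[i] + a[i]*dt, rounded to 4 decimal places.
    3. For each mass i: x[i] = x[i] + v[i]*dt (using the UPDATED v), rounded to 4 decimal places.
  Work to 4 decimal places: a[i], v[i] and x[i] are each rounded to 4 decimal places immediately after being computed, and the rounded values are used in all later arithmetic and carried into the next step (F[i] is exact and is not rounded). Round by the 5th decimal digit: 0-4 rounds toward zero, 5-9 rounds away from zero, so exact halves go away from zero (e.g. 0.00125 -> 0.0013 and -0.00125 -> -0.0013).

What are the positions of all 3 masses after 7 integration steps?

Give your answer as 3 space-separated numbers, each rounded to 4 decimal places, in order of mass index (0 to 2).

Step 0: x=[5.0000 4.0000 7.0000] v=[0.0000 0.0000 0.0000]
Step 1: x=[3.5000 5.0000 7.0000] v=[-6.0000 4.0000 0.0000]
Step 2: x=[1.5000 6.1250 7.2500] v=[-8.0000 4.5000 1.0000]
Step 3: x=[0.2813 6.3750 7.9688] v=[-4.8750 1.0000 2.8750]
Step 4: x=[0.5157 5.5000 9.0391] v=[0.9374 -3.4999 4.2812]
Step 5: x=[1.8672 4.2637 9.9746] v=[5.4060 -4.9451 3.7421]
Step 6: x=[3.3510 3.8560 10.2324] v=[5.9353 -1.6307 1.0312]
Step 7: x=[4.1233 4.9162 9.6461] v=[3.0893 4.2407 -2.3452]

Answer: 4.1233 4.9162 9.6461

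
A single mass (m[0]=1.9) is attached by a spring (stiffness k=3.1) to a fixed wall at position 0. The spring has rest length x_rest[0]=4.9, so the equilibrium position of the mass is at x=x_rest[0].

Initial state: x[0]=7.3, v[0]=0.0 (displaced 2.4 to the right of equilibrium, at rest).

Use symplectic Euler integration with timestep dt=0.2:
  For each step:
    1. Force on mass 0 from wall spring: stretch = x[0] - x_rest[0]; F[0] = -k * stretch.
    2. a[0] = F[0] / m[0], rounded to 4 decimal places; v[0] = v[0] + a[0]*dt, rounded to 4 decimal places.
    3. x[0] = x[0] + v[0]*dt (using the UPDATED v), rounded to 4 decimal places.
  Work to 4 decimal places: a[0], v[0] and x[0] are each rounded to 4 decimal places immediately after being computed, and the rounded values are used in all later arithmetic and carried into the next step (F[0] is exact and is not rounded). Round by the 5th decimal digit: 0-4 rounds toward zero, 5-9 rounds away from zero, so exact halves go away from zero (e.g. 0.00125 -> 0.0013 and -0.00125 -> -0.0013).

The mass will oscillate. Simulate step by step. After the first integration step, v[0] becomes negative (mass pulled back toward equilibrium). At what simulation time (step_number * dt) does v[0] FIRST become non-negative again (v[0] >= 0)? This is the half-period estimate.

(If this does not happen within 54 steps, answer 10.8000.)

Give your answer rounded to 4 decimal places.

Step 0: x=[7.3000] v=[0.0000]
Step 1: x=[7.1434] v=[-0.7832]
Step 2: x=[6.8403] v=[-1.5153]
Step 3: x=[6.4106] v=[-2.1485]
Step 4: x=[5.8823] v=[-2.6414]
Step 5: x=[5.2899] v=[-2.9619]
Step 6: x=[4.6721] v=[-3.0891]
Step 7: x=[4.0692] v=[-3.0147]
Step 8: x=[3.5205] v=[-2.7436]
Step 9: x=[3.0618] v=[-2.2934]
Step 10: x=[2.7231] v=[-1.6936]
Step 11: x=[2.5265] v=[-0.9832]
Step 12: x=[2.4848] v=[-0.2087]
Step 13: x=[2.6007] v=[0.5794]
First v>=0 after going negative at step 13, time=2.6000

Answer: 2.6000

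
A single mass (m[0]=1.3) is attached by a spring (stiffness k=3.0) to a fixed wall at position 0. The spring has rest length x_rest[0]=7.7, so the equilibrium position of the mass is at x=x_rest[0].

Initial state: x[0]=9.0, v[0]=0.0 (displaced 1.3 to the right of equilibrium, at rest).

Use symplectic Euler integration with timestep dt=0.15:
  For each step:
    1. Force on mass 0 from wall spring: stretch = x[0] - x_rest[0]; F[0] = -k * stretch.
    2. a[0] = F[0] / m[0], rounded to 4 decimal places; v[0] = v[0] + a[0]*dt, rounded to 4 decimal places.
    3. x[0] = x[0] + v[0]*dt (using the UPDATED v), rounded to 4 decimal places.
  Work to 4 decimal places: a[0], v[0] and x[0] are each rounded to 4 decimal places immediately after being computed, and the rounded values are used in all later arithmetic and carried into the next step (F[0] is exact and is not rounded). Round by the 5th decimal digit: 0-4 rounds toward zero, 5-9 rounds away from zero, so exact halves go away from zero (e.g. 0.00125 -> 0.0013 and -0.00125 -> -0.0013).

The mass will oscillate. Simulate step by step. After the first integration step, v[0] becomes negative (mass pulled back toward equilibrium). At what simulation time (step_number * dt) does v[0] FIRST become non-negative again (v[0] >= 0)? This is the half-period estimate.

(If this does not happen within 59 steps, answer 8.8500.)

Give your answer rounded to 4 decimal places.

Answer: 2.1000

Derivation:
Step 0: x=[9.0000] v=[0.0000]
Step 1: x=[8.9325] v=[-0.4500]
Step 2: x=[8.8010] v=[-0.8766]
Step 3: x=[8.6123] v=[-1.2577]
Step 4: x=[8.3763] v=[-1.5735]
Step 5: x=[8.1052] v=[-1.8076]
Step 6: x=[7.8130] v=[-1.9479]
Step 7: x=[7.5150] v=[-1.9870]
Step 8: x=[7.2266] v=[-1.9230]
Step 9: x=[6.9627] v=[-1.7591]
Step 10: x=[6.7371] v=[-1.5039]
Step 11: x=[6.5615] v=[-1.1706]
Step 12: x=[6.4450] v=[-0.7765]
Step 13: x=[6.3937] v=[-0.3421]
Step 14: x=[6.4102] v=[0.1101]
First v>=0 after going negative at step 14, time=2.1000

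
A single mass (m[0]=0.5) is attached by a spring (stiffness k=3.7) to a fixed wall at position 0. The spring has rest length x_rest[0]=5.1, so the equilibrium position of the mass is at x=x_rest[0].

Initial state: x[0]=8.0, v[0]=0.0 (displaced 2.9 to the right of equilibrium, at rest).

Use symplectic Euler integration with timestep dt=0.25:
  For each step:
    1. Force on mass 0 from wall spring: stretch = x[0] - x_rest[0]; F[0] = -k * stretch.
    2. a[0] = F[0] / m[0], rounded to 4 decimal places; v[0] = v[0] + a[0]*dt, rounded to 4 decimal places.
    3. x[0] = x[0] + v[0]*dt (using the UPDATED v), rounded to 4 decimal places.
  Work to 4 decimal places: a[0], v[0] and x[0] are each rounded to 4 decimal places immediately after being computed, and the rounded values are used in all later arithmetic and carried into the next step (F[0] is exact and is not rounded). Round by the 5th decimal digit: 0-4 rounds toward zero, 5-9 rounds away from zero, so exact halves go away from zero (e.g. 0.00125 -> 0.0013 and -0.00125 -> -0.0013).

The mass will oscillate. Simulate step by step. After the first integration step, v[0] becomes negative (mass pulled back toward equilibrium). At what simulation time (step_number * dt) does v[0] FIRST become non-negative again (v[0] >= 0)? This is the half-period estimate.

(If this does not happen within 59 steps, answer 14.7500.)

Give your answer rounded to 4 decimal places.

Answer: 1.2500

Derivation:
Step 0: x=[8.0000] v=[0.0000]
Step 1: x=[6.6588] v=[-5.3650]
Step 2: x=[4.5966] v=[-8.2488]
Step 3: x=[2.7672] v=[-7.3175]
Step 4: x=[2.0168] v=[-3.0018]
Step 5: x=[2.6923] v=[2.7021]
First v>=0 after going negative at step 5, time=1.2500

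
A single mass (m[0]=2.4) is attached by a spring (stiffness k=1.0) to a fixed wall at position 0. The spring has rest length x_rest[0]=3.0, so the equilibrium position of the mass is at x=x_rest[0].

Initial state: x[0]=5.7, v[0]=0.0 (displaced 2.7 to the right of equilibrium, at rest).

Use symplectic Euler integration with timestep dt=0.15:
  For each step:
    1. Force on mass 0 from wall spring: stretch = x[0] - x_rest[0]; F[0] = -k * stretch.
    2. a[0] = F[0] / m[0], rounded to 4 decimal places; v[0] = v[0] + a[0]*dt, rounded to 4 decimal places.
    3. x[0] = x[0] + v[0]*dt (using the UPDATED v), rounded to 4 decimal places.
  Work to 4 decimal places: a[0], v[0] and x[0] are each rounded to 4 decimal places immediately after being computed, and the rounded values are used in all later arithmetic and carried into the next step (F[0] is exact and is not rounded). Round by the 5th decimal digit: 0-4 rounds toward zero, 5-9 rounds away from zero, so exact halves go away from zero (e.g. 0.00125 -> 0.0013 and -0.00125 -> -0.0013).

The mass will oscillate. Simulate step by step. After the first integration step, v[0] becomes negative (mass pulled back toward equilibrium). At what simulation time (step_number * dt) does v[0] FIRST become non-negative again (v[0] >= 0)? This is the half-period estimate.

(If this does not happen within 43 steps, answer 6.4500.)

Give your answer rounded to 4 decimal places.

Step 0: x=[5.7000] v=[0.0000]
Step 1: x=[5.6747] v=[-0.1688]
Step 2: x=[5.6243] v=[-0.3360]
Step 3: x=[5.5493] v=[-0.5000]
Step 4: x=[5.4504] v=[-0.6593]
Step 5: x=[5.3285] v=[-0.8125]
Step 6: x=[5.1848] v=[-0.9580]
Step 7: x=[5.0206] v=[-1.0945]
Step 8: x=[4.8375] v=[-1.2208]
Step 9: x=[4.6372] v=[-1.3356]
Step 10: x=[4.4215] v=[-1.4379]
Step 11: x=[4.1925] v=[-1.5267]
Step 12: x=[3.9523] v=[-1.6012]
Step 13: x=[3.7032] v=[-1.6607]
Step 14: x=[3.4475] v=[-1.7047]
Step 15: x=[3.1876] v=[-1.7327]
Step 16: x=[2.9259] v=[-1.7444]
Step 17: x=[2.6649] v=[-1.7398]
Step 18: x=[2.4071] v=[-1.7189]
Step 19: x=[2.1548] v=[-1.6819]
Step 20: x=[1.9104] v=[-1.6291]
Step 21: x=[1.6763] v=[-1.5610]
Step 22: x=[1.4546] v=[-1.4783]
Step 23: x=[1.2473] v=[-1.3817]
Step 24: x=[1.0565] v=[-1.2722]
Step 25: x=[0.8839] v=[-1.1507]
Step 26: x=[0.7311] v=[-1.0184]
Step 27: x=[0.5996] v=[-0.8766]
Step 28: x=[0.4906] v=[-0.7266]
Step 29: x=[0.4051] v=[-0.5698]
Step 30: x=[0.3440] v=[-0.4076]
Step 31: x=[0.3078] v=[-0.2416]
Step 32: x=[0.2968] v=[-0.0733]
Step 33: x=[0.3111] v=[0.0956]
First v>=0 after going negative at step 33, time=4.9500

Answer: 4.9500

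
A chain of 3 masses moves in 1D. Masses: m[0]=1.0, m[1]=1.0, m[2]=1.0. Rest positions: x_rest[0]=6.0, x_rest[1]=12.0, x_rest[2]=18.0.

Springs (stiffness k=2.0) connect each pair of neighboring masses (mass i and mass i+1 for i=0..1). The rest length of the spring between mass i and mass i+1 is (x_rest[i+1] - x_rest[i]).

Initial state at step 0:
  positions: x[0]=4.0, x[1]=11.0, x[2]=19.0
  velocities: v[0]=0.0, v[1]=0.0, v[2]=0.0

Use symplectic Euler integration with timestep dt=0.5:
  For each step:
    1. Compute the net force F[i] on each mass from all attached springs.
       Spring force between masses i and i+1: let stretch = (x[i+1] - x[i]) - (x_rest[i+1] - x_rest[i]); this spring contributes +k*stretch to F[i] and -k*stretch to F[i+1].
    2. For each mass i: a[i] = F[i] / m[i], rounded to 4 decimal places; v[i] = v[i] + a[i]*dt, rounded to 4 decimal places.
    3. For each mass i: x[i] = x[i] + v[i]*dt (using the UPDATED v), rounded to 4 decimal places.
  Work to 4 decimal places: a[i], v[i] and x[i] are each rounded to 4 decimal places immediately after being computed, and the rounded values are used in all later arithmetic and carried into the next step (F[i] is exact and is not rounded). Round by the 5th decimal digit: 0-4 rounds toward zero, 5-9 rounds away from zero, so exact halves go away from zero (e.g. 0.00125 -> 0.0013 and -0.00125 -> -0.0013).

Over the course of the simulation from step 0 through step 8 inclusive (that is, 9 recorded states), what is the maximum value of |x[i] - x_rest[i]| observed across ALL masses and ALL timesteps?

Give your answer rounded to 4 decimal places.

Answer: 2.2109

Derivation:
Step 0: x=[4.0000 11.0000 19.0000] v=[0.0000 0.0000 0.0000]
Step 1: x=[4.5000 11.5000 18.0000] v=[1.0000 1.0000 -2.0000]
Step 2: x=[5.5000 11.7500 16.7500] v=[2.0000 0.5000 -2.5000]
Step 3: x=[6.6250 11.3750 16.0000] v=[2.2500 -0.7500 -1.5000]
Step 4: x=[7.1250 10.9375 15.9375] v=[1.0000 -0.8750 -0.1250]
Step 5: x=[6.5313 11.0938 16.3750] v=[-1.1875 0.3125 0.8750]
Step 6: x=[5.2188 11.6094 17.1719] v=[-2.6250 1.0312 1.5938]
Step 7: x=[4.1016 11.7110 18.1876] v=[-2.2344 0.2031 2.0313]
Step 8: x=[3.7891 11.2462 18.9650] v=[-0.6250 -0.9297 1.5547]
Max displacement = 2.2109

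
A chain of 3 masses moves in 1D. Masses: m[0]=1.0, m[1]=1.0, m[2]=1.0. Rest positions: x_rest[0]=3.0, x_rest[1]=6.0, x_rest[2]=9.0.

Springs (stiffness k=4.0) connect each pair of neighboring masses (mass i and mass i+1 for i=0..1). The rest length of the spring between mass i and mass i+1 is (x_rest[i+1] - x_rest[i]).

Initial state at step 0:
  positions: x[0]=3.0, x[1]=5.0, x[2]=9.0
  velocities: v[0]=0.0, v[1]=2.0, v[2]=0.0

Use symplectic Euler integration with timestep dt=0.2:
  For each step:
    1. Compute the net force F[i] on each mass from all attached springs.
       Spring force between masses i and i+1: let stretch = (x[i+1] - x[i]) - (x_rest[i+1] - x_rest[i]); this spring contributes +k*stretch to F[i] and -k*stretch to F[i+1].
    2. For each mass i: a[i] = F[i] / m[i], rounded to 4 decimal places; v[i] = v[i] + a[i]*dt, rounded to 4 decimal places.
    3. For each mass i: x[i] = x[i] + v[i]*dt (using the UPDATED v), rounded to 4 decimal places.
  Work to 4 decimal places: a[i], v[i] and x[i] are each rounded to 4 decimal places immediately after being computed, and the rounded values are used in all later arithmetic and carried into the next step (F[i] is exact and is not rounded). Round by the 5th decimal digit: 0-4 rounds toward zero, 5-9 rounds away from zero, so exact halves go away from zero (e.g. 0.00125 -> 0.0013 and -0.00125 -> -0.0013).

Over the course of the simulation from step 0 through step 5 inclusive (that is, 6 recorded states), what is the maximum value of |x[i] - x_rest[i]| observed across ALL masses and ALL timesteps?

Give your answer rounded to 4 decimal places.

Answer: 1.0359

Derivation:
Step 0: x=[3.0000 5.0000 9.0000] v=[0.0000 2.0000 0.0000]
Step 1: x=[2.8400 5.7200 8.8400] v=[-0.8000 3.6000 -0.8000]
Step 2: x=[2.6608 6.4784 8.6608] v=[-0.8960 3.7920 -0.8960]
Step 3: x=[2.6124 6.9752 8.6124] v=[-0.2419 2.4838 -0.2419]
Step 4: x=[2.7821 7.0359 8.7821] v=[0.8483 0.3033 0.8483]
Step 5: x=[3.1524 6.6953 9.1524] v=[1.8513 -1.7028 1.8513]
Max displacement = 1.0359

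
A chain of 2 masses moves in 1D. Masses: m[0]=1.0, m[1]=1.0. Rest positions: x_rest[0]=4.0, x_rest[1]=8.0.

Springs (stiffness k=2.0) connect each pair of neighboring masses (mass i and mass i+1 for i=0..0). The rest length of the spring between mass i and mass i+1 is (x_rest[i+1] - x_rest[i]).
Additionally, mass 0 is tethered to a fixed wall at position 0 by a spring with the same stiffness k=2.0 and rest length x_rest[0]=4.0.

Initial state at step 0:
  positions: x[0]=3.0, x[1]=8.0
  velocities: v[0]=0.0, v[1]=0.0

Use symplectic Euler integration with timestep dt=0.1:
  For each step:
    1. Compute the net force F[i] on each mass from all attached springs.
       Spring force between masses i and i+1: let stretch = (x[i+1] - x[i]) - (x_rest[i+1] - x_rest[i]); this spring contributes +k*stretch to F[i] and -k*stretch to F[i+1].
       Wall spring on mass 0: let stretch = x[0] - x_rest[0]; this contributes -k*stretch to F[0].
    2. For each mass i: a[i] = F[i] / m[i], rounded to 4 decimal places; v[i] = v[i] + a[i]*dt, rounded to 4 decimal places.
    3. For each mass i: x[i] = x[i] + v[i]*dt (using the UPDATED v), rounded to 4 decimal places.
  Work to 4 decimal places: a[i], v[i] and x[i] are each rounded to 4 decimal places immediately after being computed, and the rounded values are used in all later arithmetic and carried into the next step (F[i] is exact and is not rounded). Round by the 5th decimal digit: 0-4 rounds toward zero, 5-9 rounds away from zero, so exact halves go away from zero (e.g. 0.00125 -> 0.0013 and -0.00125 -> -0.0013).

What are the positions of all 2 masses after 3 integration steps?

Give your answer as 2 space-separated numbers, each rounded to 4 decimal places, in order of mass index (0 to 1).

Step 0: x=[3.0000 8.0000] v=[0.0000 0.0000]
Step 1: x=[3.0400 7.9800] v=[0.4000 -0.2000]
Step 2: x=[3.1180 7.9412] v=[0.7800 -0.3880]
Step 3: x=[3.2301 7.8859] v=[1.1210 -0.5526]

Answer: 3.2301 7.8859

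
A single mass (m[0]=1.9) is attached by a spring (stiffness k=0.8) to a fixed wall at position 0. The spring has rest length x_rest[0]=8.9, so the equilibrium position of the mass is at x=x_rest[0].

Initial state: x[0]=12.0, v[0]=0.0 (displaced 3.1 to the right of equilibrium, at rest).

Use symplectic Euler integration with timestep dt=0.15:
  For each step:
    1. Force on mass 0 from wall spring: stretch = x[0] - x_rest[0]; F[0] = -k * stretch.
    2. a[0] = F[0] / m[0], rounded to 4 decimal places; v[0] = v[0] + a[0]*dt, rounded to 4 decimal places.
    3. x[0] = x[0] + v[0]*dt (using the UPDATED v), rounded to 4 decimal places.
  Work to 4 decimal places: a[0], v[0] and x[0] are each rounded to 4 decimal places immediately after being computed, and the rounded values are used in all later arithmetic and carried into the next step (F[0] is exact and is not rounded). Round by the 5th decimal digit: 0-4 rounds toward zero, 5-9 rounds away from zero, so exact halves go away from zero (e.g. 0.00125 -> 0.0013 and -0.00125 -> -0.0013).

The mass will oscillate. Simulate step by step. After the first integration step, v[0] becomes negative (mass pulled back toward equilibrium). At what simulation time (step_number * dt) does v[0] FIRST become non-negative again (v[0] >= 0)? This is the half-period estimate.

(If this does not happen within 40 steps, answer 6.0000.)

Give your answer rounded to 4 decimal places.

Step 0: x=[12.0000] v=[0.0000]
Step 1: x=[11.9706] v=[-0.1958]
Step 2: x=[11.9121] v=[-0.3897]
Step 3: x=[11.8251] v=[-0.5799]
Step 4: x=[11.7104] v=[-0.7646]
Step 5: x=[11.5691] v=[-0.9421]
Step 6: x=[11.4025] v=[-1.1107]
Step 7: x=[11.2122] v=[-1.2688]
Step 8: x=[11.0000] v=[-1.4148]
Step 9: x=[10.7679] v=[-1.5474]
Step 10: x=[10.5181] v=[-1.6654]
Step 11: x=[10.2530] v=[-1.7676]
Step 12: x=[9.9750] v=[-1.8531]
Step 13: x=[9.6869] v=[-1.9210]
Step 14: x=[9.3913] v=[-1.9707]
Step 15: x=[9.0910] v=[-2.0017]
Step 16: x=[8.7889] v=[-2.0138]
Step 17: x=[8.4879] v=[-2.0068]
Step 18: x=[8.1908] v=[-1.9808]
Step 19: x=[7.9004] v=[-1.9360]
Step 20: x=[7.6195] v=[-1.8729]
Step 21: x=[7.3507] v=[-1.7920]
Step 22: x=[7.0966] v=[-1.6942]
Step 23: x=[6.8596] v=[-1.5803]
Step 24: x=[6.6419] v=[-1.4514]
Step 25: x=[6.4456] v=[-1.3088]
Step 26: x=[6.2725] v=[-1.1538]
Step 27: x=[6.1243] v=[-0.9879]
Step 28: x=[6.0024] v=[-0.8126]
Step 29: x=[5.9080] v=[-0.6296]
Step 30: x=[5.8419] v=[-0.4406]
Step 31: x=[5.8048] v=[-0.2475]
Step 32: x=[5.7970] v=[-0.0520]
Step 33: x=[5.8186] v=[0.1440]
First v>=0 after going negative at step 33, time=4.9500

Answer: 4.9500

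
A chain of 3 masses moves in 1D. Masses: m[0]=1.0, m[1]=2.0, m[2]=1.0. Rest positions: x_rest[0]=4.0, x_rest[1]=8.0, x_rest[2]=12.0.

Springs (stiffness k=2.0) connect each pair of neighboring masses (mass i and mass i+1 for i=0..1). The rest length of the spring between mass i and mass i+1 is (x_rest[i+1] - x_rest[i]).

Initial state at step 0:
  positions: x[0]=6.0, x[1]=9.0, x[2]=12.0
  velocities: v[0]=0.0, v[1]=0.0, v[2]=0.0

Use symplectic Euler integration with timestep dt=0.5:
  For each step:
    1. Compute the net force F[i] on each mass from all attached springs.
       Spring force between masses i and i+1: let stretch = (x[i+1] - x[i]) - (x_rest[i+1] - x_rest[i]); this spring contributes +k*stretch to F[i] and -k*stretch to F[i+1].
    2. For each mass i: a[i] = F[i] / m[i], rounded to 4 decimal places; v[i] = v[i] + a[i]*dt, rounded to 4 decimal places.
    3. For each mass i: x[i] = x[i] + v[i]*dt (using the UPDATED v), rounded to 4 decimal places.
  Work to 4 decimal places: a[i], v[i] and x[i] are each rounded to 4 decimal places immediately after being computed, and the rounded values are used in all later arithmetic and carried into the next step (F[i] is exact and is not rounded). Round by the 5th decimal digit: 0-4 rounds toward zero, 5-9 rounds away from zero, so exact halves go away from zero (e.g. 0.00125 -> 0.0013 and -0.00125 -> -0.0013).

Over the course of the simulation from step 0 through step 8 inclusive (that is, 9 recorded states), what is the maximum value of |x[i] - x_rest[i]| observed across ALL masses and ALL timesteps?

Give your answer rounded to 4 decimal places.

Answer: 2.0625

Derivation:
Step 0: x=[6.0000 9.0000 12.0000] v=[0.0000 0.0000 0.0000]
Step 1: x=[5.5000 9.0000 12.5000] v=[-1.0000 0.0000 1.0000]
Step 2: x=[4.7500 9.0000 13.2500] v=[-1.5000 0.0000 1.5000]
Step 3: x=[4.1250 9.0000 13.8750] v=[-1.2500 0.0000 1.2500]
Step 4: x=[3.9375 9.0000 14.0625] v=[-0.3750 0.0000 0.3750]
Step 5: x=[4.2813 9.0000 13.7188] v=[0.6875 0.0000 -0.6875]
Step 6: x=[4.9844 9.0001 13.0157] v=[1.4062 0.0001 -1.4063]
Step 7: x=[5.6954 9.0002 12.3048] v=[1.4219 0.0001 -1.4219]
Step 8: x=[6.0588 9.0002 11.9416] v=[0.7267 0.0000 -0.7265]
Max displacement = 2.0625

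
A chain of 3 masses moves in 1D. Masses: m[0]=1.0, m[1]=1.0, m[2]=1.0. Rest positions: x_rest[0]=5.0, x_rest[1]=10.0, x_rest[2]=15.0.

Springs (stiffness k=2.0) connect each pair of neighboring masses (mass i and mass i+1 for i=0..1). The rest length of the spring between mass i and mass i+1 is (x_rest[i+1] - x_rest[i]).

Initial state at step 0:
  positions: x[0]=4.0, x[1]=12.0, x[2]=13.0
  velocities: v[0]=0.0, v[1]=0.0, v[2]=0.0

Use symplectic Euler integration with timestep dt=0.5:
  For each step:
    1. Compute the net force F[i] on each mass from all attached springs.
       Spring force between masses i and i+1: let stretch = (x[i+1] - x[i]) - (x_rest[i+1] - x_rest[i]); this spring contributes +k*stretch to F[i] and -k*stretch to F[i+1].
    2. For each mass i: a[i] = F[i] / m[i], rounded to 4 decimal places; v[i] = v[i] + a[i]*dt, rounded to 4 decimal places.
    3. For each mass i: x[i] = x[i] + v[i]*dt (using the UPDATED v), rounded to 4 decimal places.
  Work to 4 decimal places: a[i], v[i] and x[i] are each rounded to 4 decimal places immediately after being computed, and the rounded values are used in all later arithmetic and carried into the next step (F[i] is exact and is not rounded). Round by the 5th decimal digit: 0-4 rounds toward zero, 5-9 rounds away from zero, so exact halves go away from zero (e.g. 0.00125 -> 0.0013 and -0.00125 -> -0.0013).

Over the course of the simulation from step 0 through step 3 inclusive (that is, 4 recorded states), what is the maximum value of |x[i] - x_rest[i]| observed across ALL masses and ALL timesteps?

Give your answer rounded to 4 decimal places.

Step 0: x=[4.0000 12.0000 13.0000] v=[0.0000 0.0000 0.0000]
Step 1: x=[5.5000 8.5000 15.0000] v=[3.0000 -7.0000 4.0000]
Step 2: x=[6.0000 6.7500 16.2500] v=[1.0000 -3.5000 2.5000]
Step 3: x=[4.3750 9.3750 15.2500] v=[-3.2500 5.2500 -2.0000]
Max displacement = 3.2500

Answer: 3.2500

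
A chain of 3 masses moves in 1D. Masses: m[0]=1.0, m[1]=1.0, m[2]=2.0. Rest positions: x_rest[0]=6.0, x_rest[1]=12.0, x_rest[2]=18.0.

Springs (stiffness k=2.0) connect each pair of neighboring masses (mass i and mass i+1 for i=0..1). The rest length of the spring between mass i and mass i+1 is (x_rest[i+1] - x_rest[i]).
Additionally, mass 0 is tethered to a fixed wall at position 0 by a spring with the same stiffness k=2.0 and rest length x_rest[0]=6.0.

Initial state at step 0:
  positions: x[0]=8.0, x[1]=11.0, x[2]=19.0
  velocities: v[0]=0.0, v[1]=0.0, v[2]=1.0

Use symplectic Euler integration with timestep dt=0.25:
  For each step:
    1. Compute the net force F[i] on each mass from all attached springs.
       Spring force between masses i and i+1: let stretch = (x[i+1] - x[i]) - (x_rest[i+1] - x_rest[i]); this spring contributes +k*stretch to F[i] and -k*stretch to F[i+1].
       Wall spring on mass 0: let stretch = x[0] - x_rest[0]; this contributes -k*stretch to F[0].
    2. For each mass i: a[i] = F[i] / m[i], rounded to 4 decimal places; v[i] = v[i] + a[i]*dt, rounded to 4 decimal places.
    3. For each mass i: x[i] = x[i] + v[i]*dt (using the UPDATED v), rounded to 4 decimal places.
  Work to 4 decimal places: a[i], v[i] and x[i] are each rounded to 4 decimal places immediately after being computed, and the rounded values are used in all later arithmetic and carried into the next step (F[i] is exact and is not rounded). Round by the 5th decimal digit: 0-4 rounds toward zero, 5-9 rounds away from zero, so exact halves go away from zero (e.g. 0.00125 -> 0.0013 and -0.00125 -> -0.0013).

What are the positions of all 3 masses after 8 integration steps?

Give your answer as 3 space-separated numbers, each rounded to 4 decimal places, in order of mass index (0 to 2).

Step 0: x=[8.0000 11.0000 19.0000] v=[0.0000 0.0000 1.0000]
Step 1: x=[7.3750 11.6250 19.1250] v=[-2.5000 2.5000 0.5000]
Step 2: x=[6.3594 12.6563 19.1563] v=[-4.0625 4.1250 0.1250]
Step 3: x=[5.3360 13.7130 19.1563] v=[-4.0938 4.2266 0.0000]
Step 4: x=[4.6927 14.4030 19.1911] v=[-2.5733 2.7598 0.1392]
Step 5: x=[4.6766 14.4777 19.3017] v=[-0.0645 0.2987 0.4422]
Step 6: x=[5.3011 13.9302 19.4858] v=[2.4978 -2.1899 0.7362]
Step 7: x=[6.3416 12.9985 19.6976] v=[4.1618 -3.7267 0.8473]
Step 8: x=[7.4215 12.0721 19.8657] v=[4.3195 -3.7056 0.6725]

Answer: 7.4215 12.0721 19.8657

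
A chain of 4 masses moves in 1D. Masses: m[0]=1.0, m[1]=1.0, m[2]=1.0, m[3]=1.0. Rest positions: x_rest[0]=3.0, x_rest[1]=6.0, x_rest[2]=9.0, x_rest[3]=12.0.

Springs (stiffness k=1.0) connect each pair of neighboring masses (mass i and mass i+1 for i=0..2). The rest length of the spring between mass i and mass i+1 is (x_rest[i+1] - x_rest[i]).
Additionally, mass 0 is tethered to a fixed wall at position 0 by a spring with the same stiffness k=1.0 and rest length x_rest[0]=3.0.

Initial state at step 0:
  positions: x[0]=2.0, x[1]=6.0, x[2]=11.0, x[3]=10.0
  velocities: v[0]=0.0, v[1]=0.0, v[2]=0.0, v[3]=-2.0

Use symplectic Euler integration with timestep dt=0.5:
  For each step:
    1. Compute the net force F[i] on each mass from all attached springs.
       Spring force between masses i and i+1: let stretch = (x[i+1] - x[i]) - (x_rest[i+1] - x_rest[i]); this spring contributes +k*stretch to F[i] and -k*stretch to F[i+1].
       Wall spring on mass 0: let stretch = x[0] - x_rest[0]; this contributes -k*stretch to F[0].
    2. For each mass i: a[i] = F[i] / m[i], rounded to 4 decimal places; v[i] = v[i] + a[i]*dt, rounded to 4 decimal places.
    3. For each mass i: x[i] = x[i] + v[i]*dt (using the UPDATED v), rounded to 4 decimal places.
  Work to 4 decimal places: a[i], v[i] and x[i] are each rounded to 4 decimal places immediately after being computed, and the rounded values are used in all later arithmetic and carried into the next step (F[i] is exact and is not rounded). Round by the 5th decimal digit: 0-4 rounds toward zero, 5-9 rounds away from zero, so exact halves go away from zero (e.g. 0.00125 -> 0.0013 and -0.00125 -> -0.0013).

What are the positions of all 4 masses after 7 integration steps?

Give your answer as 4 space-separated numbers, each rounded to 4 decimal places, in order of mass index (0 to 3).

Step 0: x=[2.0000 6.0000 11.0000 10.0000] v=[0.0000 0.0000 0.0000 -2.0000]
Step 1: x=[2.5000 6.2500 9.5000 10.0000] v=[1.0000 0.5000 -3.0000 0.0000]
Step 2: x=[3.3125 6.3750 7.3125 10.6250] v=[1.6250 0.2500 -4.3750 1.2500]
Step 3: x=[4.0625 5.9688 5.7188 11.1719] v=[1.5000 -0.8125 -3.1875 1.0938]
Step 4: x=[4.2735 5.0235 5.5508 11.1055] v=[0.4219 -1.8907 -0.3360 -0.1328]
Step 5: x=[3.6036 4.0225 6.6397 10.4004] v=[-1.3399 -2.0021 2.1777 -1.4102]
Step 6: x=[2.1375 3.5710 8.0145 9.5051] v=[-2.9323 -0.9030 2.7495 -1.7906]
Step 7: x=[0.4954 3.8720 8.6511 8.9872] v=[-3.2843 0.6020 1.2731 -1.0359]

Answer: 0.4954 3.8720 8.6511 8.9872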